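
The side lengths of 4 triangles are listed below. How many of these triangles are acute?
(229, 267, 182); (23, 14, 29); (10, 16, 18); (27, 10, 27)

(229,267,182): 182²+229² = 85565 > 71289 = 267² → acute
(23,14,29): 14²+23² = 725 < 841 = 29² → obtuse
(10,16,18): 10²+16² = 356 > 324 = 18² → acute
(27,10,27): 10²+27² = 829 > 729 = 27² → acute
3 of the 4 are acute.

3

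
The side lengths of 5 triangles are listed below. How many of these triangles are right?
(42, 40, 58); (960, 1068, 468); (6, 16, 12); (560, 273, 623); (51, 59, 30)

3

(42,40,58): 40²+42² = 3364 = 58² → right
(960,1068,468): 468²+960² = 1140624 = 1068² → right
(6,16,12): 6²+12² = 180 < 256 = 16² → obtuse
(560,273,623): 273²+560² = 388129 = 623² → right
(51,59,30): 30²+51² = 3501 > 3481 = 59² → acute
3 of the 5 are right.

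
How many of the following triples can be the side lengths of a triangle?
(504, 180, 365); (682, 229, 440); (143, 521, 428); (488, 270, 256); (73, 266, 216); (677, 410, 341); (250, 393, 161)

(180,365,504): 180+365 > 504 → valid
(229,440,682): 229+440 ≤ 682 → not valid
(143,428,521): 143+428 > 521 → valid
(256,270,488): 256+270 > 488 → valid
(73,216,266): 73+216 > 266 → valid
(341,410,677): 341+410 > 677 → valid
(161,250,393): 161+250 > 393 → valid
6 of the 7 triples form a triangle.

6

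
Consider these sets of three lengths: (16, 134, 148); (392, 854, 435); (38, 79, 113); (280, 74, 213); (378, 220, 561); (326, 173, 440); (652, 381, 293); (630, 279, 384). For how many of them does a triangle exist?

(16,134,148): 16+134 > 148 → valid
(392,435,854): 392+435 ≤ 854 → not valid
(38,79,113): 38+79 > 113 → valid
(74,213,280): 74+213 > 280 → valid
(220,378,561): 220+378 > 561 → valid
(173,326,440): 173+326 > 440 → valid
(293,381,652): 293+381 > 652 → valid
(279,384,630): 279+384 > 630 → valid
7 of the 8 triples form a triangle.

7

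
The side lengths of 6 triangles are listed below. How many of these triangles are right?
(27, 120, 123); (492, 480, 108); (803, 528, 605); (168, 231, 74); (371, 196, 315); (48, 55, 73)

5

(27,120,123): 27²+120² = 15129 = 123² → right
(492,480,108): 108²+480² = 242064 = 492² → right
(803,528,605): 528²+605² = 644809 = 803² → right
(168,231,74): 74²+168² = 33700 < 53361 = 231² → obtuse
(371,196,315): 196²+315² = 137641 = 371² → right
(48,55,73): 48²+55² = 5329 = 73² → right
5 of the 6 are right.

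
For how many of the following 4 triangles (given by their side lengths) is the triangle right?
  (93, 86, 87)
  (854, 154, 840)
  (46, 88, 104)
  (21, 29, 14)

(93,86,87): 86²+87² = 14965 > 8649 = 93² → acute
(854,154,840): 154²+840² = 729316 = 854² → right
(46,88,104): 46²+88² = 9860 < 10816 = 104² → obtuse
(21,29,14): 14²+21² = 637 < 841 = 29² → obtuse
1 of the 4 is right.

1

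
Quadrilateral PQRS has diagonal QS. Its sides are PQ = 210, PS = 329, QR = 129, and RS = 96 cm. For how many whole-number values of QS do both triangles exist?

From triangle PQS: 119 < QS < 539.
From triangle RQS: 33 < QS < 225.
Intersection: 119 < QS < 225, so integers 120 through 224: 105 values.

105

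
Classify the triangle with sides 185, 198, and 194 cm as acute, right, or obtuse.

acute

Compare the square of the longest side to the sum of squares of the other two: 185² + 194² = 71861 > 39204 = 198².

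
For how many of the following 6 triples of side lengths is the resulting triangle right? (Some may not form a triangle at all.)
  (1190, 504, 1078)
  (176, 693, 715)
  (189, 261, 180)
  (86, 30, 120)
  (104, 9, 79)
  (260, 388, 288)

(1190,504,1078): 504²+1078² = 1416100 = 1190² → right
(176,693,715): 176²+693² = 511225 = 715² → right
(189,261,180): 180²+189² = 68121 = 261² → right
(86,30,120): 30+86 ≤ 120, not a triangle
(104,9,79): 9+79 ≤ 104, not a triangle
(260,388,288): 260²+288² = 150544 = 388² → right
4 of the 6 are right.

4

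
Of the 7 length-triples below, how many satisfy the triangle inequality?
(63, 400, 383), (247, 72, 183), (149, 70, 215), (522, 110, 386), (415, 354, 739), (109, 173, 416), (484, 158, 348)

5

(63,383,400): 63+383 > 400 → valid
(72,183,247): 72+183 > 247 → valid
(70,149,215): 70+149 > 215 → valid
(110,386,522): 110+386 ≤ 522 → not valid
(354,415,739): 354+415 > 739 → valid
(109,173,416): 109+173 ≤ 416 → not valid
(158,348,484): 158+348 > 484 → valid
5 of the 7 triples form a triangle.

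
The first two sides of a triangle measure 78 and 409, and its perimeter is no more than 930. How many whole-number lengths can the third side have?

112

Triangle inequality: 331 < x < 487. Perimeter ≤ 930 gives x ≤ 930 − 78 − 409 = 443.
So 331 < x ≤ 443; integers 332 through 443: 112 values.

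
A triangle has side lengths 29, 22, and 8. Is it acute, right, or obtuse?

obtuse

Compare the square of the longest side to the sum of squares of the other two: 8² + 22² = 548 < 841 = 29².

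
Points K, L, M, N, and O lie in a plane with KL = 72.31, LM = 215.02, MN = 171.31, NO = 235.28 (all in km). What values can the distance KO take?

The maximum is all hops collinear in one direction: 72.31 + 215.02 + 171.31 + 235.28 = 693.92.
The longest hop is 235.28; the others sum to 458.64. Since 235.28 ≤ 458.64, the path can fold back on itself completely, so the minimum distance is 0.

0 ≤ KO ≤ 693.92 km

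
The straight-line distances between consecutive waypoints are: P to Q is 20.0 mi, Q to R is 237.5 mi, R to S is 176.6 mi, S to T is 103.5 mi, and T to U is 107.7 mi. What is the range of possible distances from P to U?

0 ≤ PU ≤ 645.3 mi

The maximum is all hops collinear in one direction: 20.0 + 237.5 + 176.6 + 103.5 + 107.7 = 645.3.
The longest hop is 237.5; the others sum to 407.8. Since 237.5 ≤ 407.8, the path can fold back on itself completely, so the minimum distance is 0.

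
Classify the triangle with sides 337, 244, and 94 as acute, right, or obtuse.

Compare the square of the longest side to the sum of squares of the other two: 94² + 244² = 68372 < 113569 = 337².

obtuse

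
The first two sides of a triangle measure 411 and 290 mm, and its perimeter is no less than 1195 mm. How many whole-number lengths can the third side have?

Triangle inequality: 121 < x < 701. Perimeter ≥ 1195 gives x ≥ 1195 − 411 − 290 = 494.
So 494 ≤ x < 701; integers 494 through 700: 207 values.

207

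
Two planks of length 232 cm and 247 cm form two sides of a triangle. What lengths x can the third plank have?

15 < x < 479

By the triangle inequality, x must be less than 232 + 247 = 479 and greater than |232 − 247| = 15.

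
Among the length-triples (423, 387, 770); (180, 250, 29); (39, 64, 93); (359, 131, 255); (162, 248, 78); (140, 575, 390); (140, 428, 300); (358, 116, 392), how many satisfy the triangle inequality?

5

(387,423,770): 387+423 > 770 → valid
(29,180,250): 29+180 ≤ 250 → not valid
(39,64,93): 39+64 > 93 → valid
(131,255,359): 131+255 > 359 → valid
(78,162,248): 78+162 ≤ 248 → not valid
(140,390,575): 140+390 ≤ 575 → not valid
(140,300,428): 140+300 > 428 → valid
(116,358,392): 116+358 > 392 → valid
5 of the 8 triples form a triangle.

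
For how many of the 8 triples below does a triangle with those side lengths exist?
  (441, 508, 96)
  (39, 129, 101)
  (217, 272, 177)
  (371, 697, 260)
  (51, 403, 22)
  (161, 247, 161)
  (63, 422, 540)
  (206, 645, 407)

4

(96,441,508): 96+441 > 508 → valid
(39,101,129): 39+101 > 129 → valid
(177,217,272): 177+217 > 272 → valid
(260,371,697): 260+371 ≤ 697 → not valid
(22,51,403): 22+51 ≤ 403 → not valid
(161,161,247): 161+161 > 247 → valid
(63,422,540): 63+422 ≤ 540 → not valid
(206,407,645): 206+407 ≤ 645 → not valid
4 of the 8 triples form a triangle.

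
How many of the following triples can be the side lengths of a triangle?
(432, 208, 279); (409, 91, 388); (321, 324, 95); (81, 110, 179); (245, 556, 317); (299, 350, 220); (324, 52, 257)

6

(208,279,432): 208+279 > 432 → valid
(91,388,409): 91+388 > 409 → valid
(95,321,324): 95+321 > 324 → valid
(81,110,179): 81+110 > 179 → valid
(245,317,556): 245+317 > 556 → valid
(220,299,350): 220+299 > 350 → valid
(52,257,324): 52+257 ≤ 324 → not valid
6 of the 7 triples form a triangle.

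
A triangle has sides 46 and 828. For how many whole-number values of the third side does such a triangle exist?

91

The third side lies in the open interval (782, 874).
Integers from 783 to 873 inclusive: 873 − 783 + 1 = 91.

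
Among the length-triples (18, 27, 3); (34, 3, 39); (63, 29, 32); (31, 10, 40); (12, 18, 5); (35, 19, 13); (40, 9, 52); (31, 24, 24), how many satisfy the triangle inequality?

(3,18,27): 3+18 ≤ 27 → not valid
(3,34,39): 3+34 ≤ 39 → not valid
(29,32,63): 29+32 ≤ 63 → not valid
(10,31,40): 10+31 > 40 → valid
(5,12,18): 5+12 ≤ 18 → not valid
(13,19,35): 13+19 ≤ 35 → not valid
(9,40,52): 9+40 ≤ 52 → not valid
(24,24,31): 24+24 > 31 → valid
2 of the 8 triples form a triangle.

2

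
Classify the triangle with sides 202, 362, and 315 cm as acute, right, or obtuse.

Compare the square of the longest side to the sum of squares of the other two: 202² + 315² = 140029 > 131044 = 362².

acute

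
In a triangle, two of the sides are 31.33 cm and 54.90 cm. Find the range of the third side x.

By the triangle inequality, x must be less than 31.33 + 54.90 = 86.23 and greater than |31.33 − 54.90| = 23.57.

23.57 < x < 86.23 (cm)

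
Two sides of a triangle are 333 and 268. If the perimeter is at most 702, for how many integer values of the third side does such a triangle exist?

36

Triangle inequality: 65 < x < 601. Perimeter ≤ 702 gives x ≤ 702 − 333 − 268 = 101.
So 65 < x ≤ 101; integers 66 through 101: 36 values.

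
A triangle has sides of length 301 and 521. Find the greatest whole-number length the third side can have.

The third side must be strictly less than 301 + 521 = 822.
The largest integer below 822 is 821.

821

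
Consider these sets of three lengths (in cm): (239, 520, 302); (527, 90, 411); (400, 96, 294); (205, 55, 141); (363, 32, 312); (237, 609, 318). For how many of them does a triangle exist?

(239,302,520): 239+302 > 520 → valid
(90,411,527): 90+411 ≤ 527 → not valid
(96,294,400): 96+294 ≤ 400 → not valid
(55,141,205): 55+141 ≤ 205 → not valid
(32,312,363): 32+312 ≤ 363 → not valid
(237,318,609): 237+318 ≤ 609 → not valid
1 of the 6 triples forms a triangle.

1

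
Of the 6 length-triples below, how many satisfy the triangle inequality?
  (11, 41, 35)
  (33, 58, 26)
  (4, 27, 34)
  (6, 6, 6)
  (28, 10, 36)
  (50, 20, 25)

(11,35,41): 11+35 > 41 → valid
(26,33,58): 26+33 > 58 → valid
(4,27,34): 4+27 ≤ 34 → not valid
(6,6,6): 6+6 > 6 → valid
(10,28,36): 10+28 > 36 → valid
(20,25,50): 20+25 ≤ 50 → not valid
4 of the 6 triples form a triangle.

4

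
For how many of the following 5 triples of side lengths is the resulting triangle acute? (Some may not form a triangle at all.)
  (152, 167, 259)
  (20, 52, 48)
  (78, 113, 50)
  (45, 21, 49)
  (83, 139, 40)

(152,167,259): 152²+167² = 50993 < 67081 = 259² → obtuse
(20,52,48): 20²+48² = 2704 = 52² → right
(78,113,50): 50²+78² = 8584 < 12769 = 113² → obtuse
(45,21,49): 21²+45² = 2466 > 2401 = 49² → acute
(83,139,40): 40+83 ≤ 139, not a triangle
1 of the 5 is acute.

1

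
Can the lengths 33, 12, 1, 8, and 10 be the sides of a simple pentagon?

For a pentagon, each side must be shorter than the sum of the others.
Here the longest side is 33, but the remaining 4 sides sum to only 31.

No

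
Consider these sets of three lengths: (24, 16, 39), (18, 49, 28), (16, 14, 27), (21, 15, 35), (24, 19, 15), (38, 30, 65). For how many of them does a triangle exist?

(16,24,39): 16+24 > 39 → valid
(18,28,49): 18+28 ≤ 49 → not valid
(14,16,27): 14+16 > 27 → valid
(15,21,35): 15+21 > 35 → valid
(15,19,24): 15+19 > 24 → valid
(30,38,65): 30+38 > 65 → valid
5 of the 6 triples form a triangle.

5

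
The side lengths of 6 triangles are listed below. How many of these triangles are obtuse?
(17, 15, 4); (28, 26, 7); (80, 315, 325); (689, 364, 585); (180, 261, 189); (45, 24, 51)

2

(17,15,4): 4²+15² = 241 < 289 = 17² → obtuse
(28,26,7): 7²+26² = 725 < 784 = 28² → obtuse
(80,315,325): 80²+315² = 105625 = 325² → right
(689,364,585): 364²+585² = 474721 = 689² → right
(180,261,189): 180²+189² = 68121 = 261² → right
(45,24,51): 24²+45² = 2601 = 51² → right
2 of the 6 are obtuse.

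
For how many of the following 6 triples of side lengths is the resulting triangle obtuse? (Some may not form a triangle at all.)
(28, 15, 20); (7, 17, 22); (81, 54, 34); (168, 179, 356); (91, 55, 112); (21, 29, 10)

(28,15,20): 15²+20² = 625 < 784 = 28² → obtuse
(7,17,22): 7²+17² = 338 < 484 = 22² → obtuse
(81,54,34): 34²+54² = 4072 < 6561 = 81² → obtuse
(168,179,356): 168+179 ≤ 356, not a triangle
(91,55,112): 55²+91² = 11306 < 12544 = 112² → obtuse
(21,29,10): 10²+21² = 541 < 841 = 29² → obtuse
5 of the 6 are obtuse.

5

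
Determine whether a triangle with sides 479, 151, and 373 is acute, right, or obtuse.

obtuse

Compare the square of the longest side to the sum of squares of the other two: 151² + 373² = 161930 < 229441 = 479².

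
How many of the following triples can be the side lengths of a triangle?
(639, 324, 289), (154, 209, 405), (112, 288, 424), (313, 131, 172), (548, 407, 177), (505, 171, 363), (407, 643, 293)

(289,324,639): 289+324 ≤ 639 → not valid
(154,209,405): 154+209 ≤ 405 → not valid
(112,288,424): 112+288 ≤ 424 → not valid
(131,172,313): 131+172 ≤ 313 → not valid
(177,407,548): 177+407 > 548 → valid
(171,363,505): 171+363 > 505 → valid
(293,407,643): 293+407 > 643 → valid
3 of the 7 triples form a triangle.

3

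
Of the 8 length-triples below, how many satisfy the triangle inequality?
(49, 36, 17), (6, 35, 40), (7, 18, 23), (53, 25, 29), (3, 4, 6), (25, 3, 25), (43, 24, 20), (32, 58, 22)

(17,36,49): 17+36 > 49 → valid
(6,35,40): 6+35 > 40 → valid
(7,18,23): 7+18 > 23 → valid
(25,29,53): 25+29 > 53 → valid
(3,4,6): 3+4 > 6 → valid
(3,25,25): 3+25 > 25 → valid
(20,24,43): 20+24 > 43 → valid
(22,32,58): 22+32 ≤ 58 → not valid
7 of the 8 triples form a triangle.

7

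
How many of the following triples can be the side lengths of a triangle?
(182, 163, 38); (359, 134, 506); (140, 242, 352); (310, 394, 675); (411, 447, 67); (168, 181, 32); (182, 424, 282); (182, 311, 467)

(38,163,182): 38+163 > 182 → valid
(134,359,506): 134+359 ≤ 506 → not valid
(140,242,352): 140+242 > 352 → valid
(310,394,675): 310+394 > 675 → valid
(67,411,447): 67+411 > 447 → valid
(32,168,181): 32+168 > 181 → valid
(182,282,424): 182+282 > 424 → valid
(182,311,467): 182+311 > 467 → valid
7 of the 8 triples form a triangle.

7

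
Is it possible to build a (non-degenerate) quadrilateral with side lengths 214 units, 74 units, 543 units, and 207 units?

For a quadrilateral, each side must be shorter than the sum of the others.
Here the longest side is 543, but the remaining 3 sides sum to only 495.

No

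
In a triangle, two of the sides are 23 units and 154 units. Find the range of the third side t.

131 < t < 177

By the triangle inequality, t must be less than 23 + 154 = 177 and greater than |23 − 154| = 131.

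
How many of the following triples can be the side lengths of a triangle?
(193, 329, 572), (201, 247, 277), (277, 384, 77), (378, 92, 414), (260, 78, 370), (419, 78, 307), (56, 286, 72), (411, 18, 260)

2

(193,329,572): 193+329 ≤ 572 → not valid
(201,247,277): 201+247 > 277 → valid
(77,277,384): 77+277 ≤ 384 → not valid
(92,378,414): 92+378 > 414 → valid
(78,260,370): 78+260 ≤ 370 → not valid
(78,307,419): 78+307 ≤ 419 → not valid
(56,72,286): 56+72 ≤ 286 → not valid
(18,260,411): 18+260 ≤ 411 → not valid
2 of the 8 triples form a triangle.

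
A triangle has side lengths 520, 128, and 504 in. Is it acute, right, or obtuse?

Compare the square of the longest side to the sum of squares of the other two: 128² + 504² = 270400 = 520².

right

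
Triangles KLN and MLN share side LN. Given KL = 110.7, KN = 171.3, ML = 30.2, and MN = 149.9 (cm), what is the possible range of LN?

119.7 < LN < 180.1

From triangle KLN: |110.7 − 171.3| < LN < 110.7 + 171.3, i.e. 60.6 < LN < 282.0.
From triangle MLN: 119.7 < LN < 180.1.
Both must hold, so LN lies in the intersection.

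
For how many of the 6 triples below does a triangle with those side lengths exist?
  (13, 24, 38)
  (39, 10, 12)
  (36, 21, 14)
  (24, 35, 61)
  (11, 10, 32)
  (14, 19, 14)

(13,24,38): 13+24 ≤ 38 → not valid
(10,12,39): 10+12 ≤ 39 → not valid
(14,21,36): 14+21 ≤ 36 → not valid
(24,35,61): 24+35 ≤ 61 → not valid
(10,11,32): 10+11 ≤ 32 → not valid
(14,14,19): 14+14 > 19 → valid
1 of the 6 triples forms a triangle.

1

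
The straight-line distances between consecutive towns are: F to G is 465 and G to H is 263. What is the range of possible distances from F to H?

By the triangle inequality, |465 − 263| ≤ FH ≤ 465 + 263.

202 ≤ FH ≤ 728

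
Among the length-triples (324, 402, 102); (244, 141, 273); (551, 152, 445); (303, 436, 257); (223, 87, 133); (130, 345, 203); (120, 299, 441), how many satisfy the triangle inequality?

(102,324,402): 102+324 > 402 → valid
(141,244,273): 141+244 > 273 → valid
(152,445,551): 152+445 > 551 → valid
(257,303,436): 257+303 > 436 → valid
(87,133,223): 87+133 ≤ 223 → not valid
(130,203,345): 130+203 ≤ 345 → not valid
(120,299,441): 120+299 ≤ 441 → not valid
4 of the 7 triples form a triangle.

4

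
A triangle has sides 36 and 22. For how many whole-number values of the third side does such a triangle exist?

The third side lies in the open interval (14, 58).
Integers from 15 to 57 inclusive: 57 − 15 + 1 = 43.

43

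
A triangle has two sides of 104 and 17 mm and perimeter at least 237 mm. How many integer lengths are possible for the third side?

Triangle inequality: 87 < x < 121. Perimeter ≥ 237 gives x ≥ 237 − 104 − 17 = 116.
So 116 ≤ x < 121; integers 116 through 120: 5 values.

5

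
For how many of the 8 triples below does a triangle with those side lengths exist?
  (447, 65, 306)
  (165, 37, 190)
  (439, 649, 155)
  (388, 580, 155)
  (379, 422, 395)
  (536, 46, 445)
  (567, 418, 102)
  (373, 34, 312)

(65,306,447): 65+306 ≤ 447 → not valid
(37,165,190): 37+165 > 190 → valid
(155,439,649): 155+439 ≤ 649 → not valid
(155,388,580): 155+388 ≤ 580 → not valid
(379,395,422): 379+395 > 422 → valid
(46,445,536): 46+445 ≤ 536 → not valid
(102,418,567): 102+418 ≤ 567 → not valid
(34,312,373): 34+312 ≤ 373 → not valid
2 of the 8 triples form a triangle.

2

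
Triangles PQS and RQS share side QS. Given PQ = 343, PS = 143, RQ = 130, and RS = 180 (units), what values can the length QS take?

200 < QS < 310

From triangle PQS: |343 − 143| < QS < 343 + 143, i.e. 200 < QS < 486.
From triangle RQS: 50 < QS < 310.
Both must hold, so QS lies in the intersection.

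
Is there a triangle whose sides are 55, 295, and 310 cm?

The longest side is 310, and the other two sum to 350.
Since 350 > 310, the triangle inequality holds.

Yes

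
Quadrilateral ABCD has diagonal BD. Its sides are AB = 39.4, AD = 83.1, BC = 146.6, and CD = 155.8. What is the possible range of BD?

From triangle ABD: |39.4 − 83.1| < BD < 39.4 + 83.1, i.e. 43.7 < BD < 122.5.
From triangle CBD: 9.2 < BD < 302.4.
Both must hold, so BD lies in the intersection.

43.7 < BD < 122.5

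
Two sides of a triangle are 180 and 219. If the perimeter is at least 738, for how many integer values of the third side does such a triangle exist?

60

Triangle inequality: 39 < x < 399. Perimeter ≥ 738 gives x ≥ 738 − 180 − 219 = 339.
So 339 ≤ x < 399; integers 339 through 398: 60 values.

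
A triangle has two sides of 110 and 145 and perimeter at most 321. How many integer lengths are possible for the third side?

31

Triangle inequality: 35 < x < 255. Perimeter ≤ 321 gives x ≤ 321 − 110 − 145 = 66.
So 35 < x ≤ 66; integers 36 through 66: 31 values.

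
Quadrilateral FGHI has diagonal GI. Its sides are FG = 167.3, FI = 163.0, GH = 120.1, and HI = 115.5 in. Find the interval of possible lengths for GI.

From triangle FGI: |167.3 − 163.0| < GI < 167.3 + 163.0, i.e. 4.3 < GI < 330.3.
From triangle HGI: 4.6 < GI < 235.6.
Both must hold, so GI lies in the intersection.

4.6 < GI < 235.6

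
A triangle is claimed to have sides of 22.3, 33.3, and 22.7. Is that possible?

The longest side is 33.3, and the other two sum to 45.0.
Since 45.0 > 33.3, the triangle inequality holds.

Yes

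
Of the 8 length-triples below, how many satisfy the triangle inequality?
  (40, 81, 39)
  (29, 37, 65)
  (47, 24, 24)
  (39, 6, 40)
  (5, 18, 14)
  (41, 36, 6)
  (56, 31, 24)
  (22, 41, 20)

(39,40,81): 39+40 ≤ 81 → not valid
(29,37,65): 29+37 > 65 → valid
(24,24,47): 24+24 > 47 → valid
(6,39,40): 6+39 > 40 → valid
(5,14,18): 5+14 > 18 → valid
(6,36,41): 6+36 > 41 → valid
(24,31,56): 24+31 ≤ 56 → not valid
(20,22,41): 20+22 > 41 → valid
6 of the 8 triples form a triangle.

6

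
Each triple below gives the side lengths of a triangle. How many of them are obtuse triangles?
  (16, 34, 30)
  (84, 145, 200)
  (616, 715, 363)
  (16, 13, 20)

1

(16,34,30): 16²+30² = 1156 = 34² → right
(84,145,200): 84²+145² = 28081 < 40000 = 200² → obtuse
(616,715,363): 363²+616² = 511225 = 715² → right
(16,13,20): 13²+16² = 425 > 400 = 20² → acute
1 of the 4 is obtuse.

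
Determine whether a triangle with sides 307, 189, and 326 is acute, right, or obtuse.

Compare the square of the longest side to the sum of squares of the other two: 189² + 307² = 129970 > 106276 = 326².

acute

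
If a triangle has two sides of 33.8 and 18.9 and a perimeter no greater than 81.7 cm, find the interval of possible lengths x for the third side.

14.9 < x ≤ 29.0

Triangle inequality alone gives 14.9 < x < 52.7.
The perimeter condition gives x ≤ 81.7 − 33.8 − 18.9 = 29.0.
Intersecting the two: 14.9 < x ≤ 29.0.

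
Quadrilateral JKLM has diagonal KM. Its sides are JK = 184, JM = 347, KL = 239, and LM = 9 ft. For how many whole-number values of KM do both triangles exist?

17

From triangle JKM: 163 < KM < 531.
From triangle LKM: 230 < KM < 248.
Intersection: 230 < KM < 248, so integers 231 through 247: 17 values.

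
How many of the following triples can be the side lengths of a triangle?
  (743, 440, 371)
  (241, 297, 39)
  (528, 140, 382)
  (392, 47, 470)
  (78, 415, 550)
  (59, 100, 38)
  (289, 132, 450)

1

(371,440,743): 371+440 > 743 → valid
(39,241,297): 39+241 ≤ 297 → not valid
(140,382,528): 140+382 ≤ 528 → not valid
(47,392,470): 47+392 ≤ 470 → not valid
(78,415,550): 78+415 ≤ 550 → not valid
(38,59,100): 38+59 ≤ 100 → not valid
(132,289,450): 132+289 ≤ 450 → not valid
1 of the 7 triples forms a triangle.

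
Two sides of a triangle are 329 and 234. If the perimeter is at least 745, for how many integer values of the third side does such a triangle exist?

381

Triangle inequality: 95 < x < 563. Perimeter ≥ 745 gives x ≥ 745 − 329 − 234 = 182.
So 182 ≤ x < 563; integers 182 through 562: 381 values.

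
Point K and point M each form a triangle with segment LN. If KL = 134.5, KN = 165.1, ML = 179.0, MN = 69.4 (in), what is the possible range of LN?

109.6 < LN < 248.4

From triangle KLN: |134.5 − 165.1| < LN < 134.5 + 165.1, i.e. 30.6 < LN < 299.6.
From triangle MLN: 109.6 < LN < 248.4.
Both must hold, so LN lies in the intersection.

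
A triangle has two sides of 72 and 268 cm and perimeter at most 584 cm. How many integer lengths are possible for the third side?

Triangle inequality: 196 < x < 340. Perimeter ≤ 584 gives x ≤ 584 − 72 − 268 = 244.
So 196 < x ≤ 244; integers 197 through 244: 48 values.

48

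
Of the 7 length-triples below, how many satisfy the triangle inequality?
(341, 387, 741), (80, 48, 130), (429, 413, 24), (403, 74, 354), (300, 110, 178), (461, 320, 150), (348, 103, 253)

4

(341,387,741): 341+387 ≤ 741 → not valid
(48,80,130): 48+80 ≤ 130 → not valid
(24,413,429): 24+413 > 429 → valid
(74,354,403): 74+354 > 403 → valid
(110,178,300): 110+178 ≤ 300 → not valid
(150,320,461): 150+320 > 461 → valid
(103,253,348): 103+253 > 348 → valid
4 of the 7 triples form a triangle.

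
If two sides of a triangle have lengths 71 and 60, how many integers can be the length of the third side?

The third side lies in the open interval (11, 131).
Integers from 12 to 130 inclusive: 130 − 12 + 1 = 119.

119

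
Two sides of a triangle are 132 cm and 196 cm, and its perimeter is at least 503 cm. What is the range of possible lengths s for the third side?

Triangle inequality alone gives 64 < s < 328.
The perimeter condition gives s ≥ 503 − 132 − 196 = 175.
Intersecting the two: 175 ≤ s < 328.

175 ≤ s < 328 cm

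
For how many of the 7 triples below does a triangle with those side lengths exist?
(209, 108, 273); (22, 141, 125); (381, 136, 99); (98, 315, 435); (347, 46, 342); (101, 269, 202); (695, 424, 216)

4

(108,209,273): 108+209 > 273 → valid
(22,125,141): 22+125 > 141 → valid
(99,136,381): 99+136 ≤ 381 → not valid
(98,315,435): 98+315 ≤ 435 → not valid
(46,342,347): 46+342 > 347 → valid
(101,202,269): 101+202 > 269 → valid
(216,424,695): 216+424 ≤ 695 → not valid
4 of the 7 triples form a triangle.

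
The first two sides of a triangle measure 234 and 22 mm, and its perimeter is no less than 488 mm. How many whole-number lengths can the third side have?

Triangle inequality: 212 < x < 256. Perimeter ≥ 488 gives x ≥ 488 − 234 − 22 = 232.
So 232 ≤ x < 256; integers 232 through 255: 24 values.

24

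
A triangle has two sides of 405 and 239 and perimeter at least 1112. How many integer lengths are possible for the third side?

176

Triangle inequality: 166 < x < 644. Perimeter ≥ 1112 gives x ≥ 1112 − 405 − 239 = 468.
So 468 ≤ x < 644; integers 468 through 643: 176 values.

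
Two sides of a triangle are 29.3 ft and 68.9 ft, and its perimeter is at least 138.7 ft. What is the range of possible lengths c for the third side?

Triangle inequality alone gives 39.6 < c < 98.2.
The perimeter condition gives c ≥ 138.7 − 29.3 − 68.9 = 40.5.
Intersecting the two: 40.5 ≤ c < 98.2.

40.5 ≤ c < 98.2 ft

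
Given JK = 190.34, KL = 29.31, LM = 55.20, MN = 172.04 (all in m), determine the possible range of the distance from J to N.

The maximum is all hops collinear in one direction: 190.34 + 29.31 + 55.20 + 172.04 = 446.89.
The longest hop is 190.34; the others sum to 256.55. Since 190.34 ≤ 256.55, the path can fold back on itself completely, so the minimum distance is 0.

0 ≤ JN ≤ 446.89 m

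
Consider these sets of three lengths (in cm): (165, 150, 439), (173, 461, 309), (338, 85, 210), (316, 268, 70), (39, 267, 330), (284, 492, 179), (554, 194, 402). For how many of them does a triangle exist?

(150,165,439): 150+165 ≤ 439 → not valid
(173,309,461): 173+309 > 461 → valid
(85,210,338): 85+210 ≤ 338 → not valid
(70,268,316): 70+268 > 316 → valid
(39,267,330): 39+267 ≤ 330 → not valid
(179,284,492): 179+284 ≤ 492 → not valid
(194,402,554): 194+402 > 554 → valid
3 of the 7 triples form a triangle.

3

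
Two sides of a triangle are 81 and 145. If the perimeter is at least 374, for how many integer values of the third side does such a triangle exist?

Triangle inequality: 64 < x < 226. Perimeter ≥ 374 gives x ≥ 374 − 81 − 145 = 148.
So 148 ≤ x < 226; integers 148 through 225: 78 values.

78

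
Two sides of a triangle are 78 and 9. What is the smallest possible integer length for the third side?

The third side must be strictly greater than |78 − 9| = 69.
The smallest integer above 69 is 70.

70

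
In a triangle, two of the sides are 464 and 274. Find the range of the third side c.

By the triangle inequality, c must be less than 464 + 274 = 738 and greater than |464 − 274| = 190.

190 < c < 738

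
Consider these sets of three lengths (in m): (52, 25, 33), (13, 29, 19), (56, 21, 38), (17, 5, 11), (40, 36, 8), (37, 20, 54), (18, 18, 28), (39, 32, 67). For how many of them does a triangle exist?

7

(25,33,52): 25+33 > 52 → valid
(13,19,29): 13+19 > 29 → valid
(21,38,56): 21+38 > 56 → valid
(5,11,17): 5+11 ≤ 17 → not valid
(8,36,40): 8+36 > 40 → valid
(20,37,54): 20+37 > 54 → valid
(18,18,28): 18+18 > 28 → valid
(32,39,67): 32+39 > 67 → valid
7 of the 8 triples form a triangle.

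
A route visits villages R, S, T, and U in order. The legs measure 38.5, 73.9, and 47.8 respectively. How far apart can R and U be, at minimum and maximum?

The maximum is all hops collinear in one direction: 38.5 + 73.9 + 47.8 = 160.2.
The longest hop is 73.9; the others sum to 86.3. Since 73.9 ≤ 86.3, the path can fold back on itself completely, so the minimum distance is 0.

0 ≤ RU ≤ 160.2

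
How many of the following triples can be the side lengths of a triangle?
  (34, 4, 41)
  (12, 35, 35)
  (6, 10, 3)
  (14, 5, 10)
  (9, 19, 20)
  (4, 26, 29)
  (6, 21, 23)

5

(4,34,41): 4+34 ≤ 41 → not valid
(12,35,35): 12+35 > 35 → valid
(3,6,10): 3+6 ≤ 10 → not valid
(5,10,14): 5+10 > 14 → valid
(9,19,20): 9+19 > 20 → valid
(4,26,29): 4+26 > 29 → valid
(6,21,23): 6+21 > 23 → valid
5 of the 7 triples form a triangle.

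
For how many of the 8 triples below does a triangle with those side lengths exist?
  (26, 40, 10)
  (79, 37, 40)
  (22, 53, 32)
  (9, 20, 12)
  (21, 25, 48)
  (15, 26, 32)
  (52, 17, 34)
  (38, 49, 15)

4

(10,26,40): 10+26 ≤ 40 → not valid
(37,40,79): 37+40 ≤ 79 → not valid
(22,32,53): 22+32 > 53 → valid
(9,12,20): 9+12 > 20 → valid
(21,25,48): 21+25 ≤ 48 → not valid
(15,26,32): 15+26 > 32 → valid
(17,34,52): 17+34 ≤ 52 → not valid
(15,38,49): 15+38 > 49 → valid
4 of the 8 triples form a triangle.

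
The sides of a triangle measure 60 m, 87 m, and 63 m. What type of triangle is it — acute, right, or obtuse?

Compare the square of the longest side to the sum of squares of the other two: 60² + 63² = 7569 = 87².

right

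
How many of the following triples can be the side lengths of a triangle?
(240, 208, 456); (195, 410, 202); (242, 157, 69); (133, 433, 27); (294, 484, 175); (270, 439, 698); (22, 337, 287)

(208,240,456): 208+240 ≤ 456 → not valid
(195,202,410): 195+202 ≤ 410 → not valid
(69,157,242): 69+157 ≤ 242 → not valid
(27,133,433): 27+133 ≤ 433 → not valid
(175,294,484): 175+294 ≤ 484 → not valid
(270,439,698): 270+439 > 698 → valid
(22,287,337): 22+287 ≤ 337 → not valid
1 of the 7 triples forms a triangle.

1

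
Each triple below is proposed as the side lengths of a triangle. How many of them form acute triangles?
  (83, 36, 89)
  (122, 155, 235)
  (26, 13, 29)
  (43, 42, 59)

(83,36,89): 36²+83² = 8185 > 7921 = 89² → acute
(122,155,235): 122²+155² = 38909 < 55225 = 235² → obtuse
(26,13,29): 13²+26² = 845 > 841 = 29² → acute
(43,42,59): 42²+43² = 3613 > 3481 = 59² → acute
3 of the 4 are acute.

3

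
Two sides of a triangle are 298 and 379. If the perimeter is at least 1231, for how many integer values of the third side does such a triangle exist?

Triangle inequality: 81 < x < 677. Perimeter ≥ 1231 gives x ≥ 1231 − 298 − 379 = 554.
So 554 ≤ x < 677; integers 554 through 676: 123 values.

123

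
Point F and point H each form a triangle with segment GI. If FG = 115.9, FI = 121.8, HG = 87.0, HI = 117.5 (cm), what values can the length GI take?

From triangle FGI: |115.9 − 121.8| < GI < 115.9 + 121.8, i.e. 5.9 < GI < 237.7.
From triangle HGI: 30.5 < GI < 204.5.
Both must hold, so GI lies in the intersection.

30.5 < GI < 204.5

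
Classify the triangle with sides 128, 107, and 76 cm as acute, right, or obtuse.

Compare the square of the longest side to the sum of squares of the other two: 76² + 107² = 17225 > 16384 = 128².

acute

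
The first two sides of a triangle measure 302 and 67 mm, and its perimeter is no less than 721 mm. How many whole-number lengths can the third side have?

Triangle inequality: 235 < x < 369. Perimeter ≥ 721 gives x ≥ 721 − 302 − 67 = 352.
So 352 ≤ x < 369; integers 352 through 368: 17 values.

17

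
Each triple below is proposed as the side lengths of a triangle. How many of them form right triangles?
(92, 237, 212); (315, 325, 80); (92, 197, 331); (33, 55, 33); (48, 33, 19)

(92,237,212): 92²+212² = 53408 < 56169 = 237² → obtuse
(315,325,80): 80²+315² = 105625 = 325² → right
(92,197,331): 92+197 ≤ 331, not a triangle
(33,55,33): 33²+33² = 2178 < 3025 = 55² → obtuse
(48,33,19): 19²+33² = 1450 < 2304 = 48² → obtuse
1 of the 5 is right.

1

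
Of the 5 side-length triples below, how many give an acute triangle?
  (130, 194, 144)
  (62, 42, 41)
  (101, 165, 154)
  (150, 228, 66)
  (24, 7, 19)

(130,194,144): 130²+144² = 37636 = 194² → right
(62,42,41): 41²+42² = 3445 < 3844 = 62² → obtuse
(101,165,154): 101²+154² = 33917 > 27225 = 165² → acute
(150,228,66): 66+150 ≤ 228, not a triangle
(24,7,19): 7²+19² = 410 < 576 = 24² → obtuse
1 of the 5 is acute.

1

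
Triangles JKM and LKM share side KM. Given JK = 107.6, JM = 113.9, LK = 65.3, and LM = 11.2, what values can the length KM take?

54.1 < KM < 76.5

From triangle JKM: |107.6 − 113.9| < KM < 107.6 + 113.9, i.e. 6.3 < KM < 221.5.
From triangle LKM: 54.1 < KM < 76.5.
Both must hold, so KM lies in the intersection.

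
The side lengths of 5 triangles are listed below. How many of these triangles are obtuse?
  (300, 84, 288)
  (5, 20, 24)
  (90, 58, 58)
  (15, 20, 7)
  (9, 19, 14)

4

(300,84,288): 84²+288² = 90000 = 300² → right
(5,20,24): 5²+20² = 425 < 576 = 24² → obtuse
(90,58,58): 58²+58² = 6728 < 8100 = 90² → obtuse
(15,20,7): 7²+15² = 274 < 400 = 20² → obtuse
(9,19,14): 9²+14² = 277 < 361 = 19² → obtuse
4 of the 5 are obtuse.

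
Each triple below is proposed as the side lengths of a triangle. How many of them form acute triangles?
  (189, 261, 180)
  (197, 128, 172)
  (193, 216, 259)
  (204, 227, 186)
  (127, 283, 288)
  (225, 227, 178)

(189,261,180): 180²+189² = 68121 = 261² → right
(197,128,172): 128²+172² = 45968 > 38809 = 197² → acute
(193,216,259): 193²+216² = 83905 > 67081 = 259² → acute
(204,227,186): 186²+204² = 76212 > 51529 = 227² → acute
(127,283,288): 127²+283² = 96218 > 82944 = 288² → acute
(225,227,178): 178²+225² = 82309 > 51529 = 227² → acute
5 of the 6 are acute.

5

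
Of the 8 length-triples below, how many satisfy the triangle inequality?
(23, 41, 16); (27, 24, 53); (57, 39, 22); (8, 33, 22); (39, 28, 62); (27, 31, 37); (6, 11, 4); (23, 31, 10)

(16,23,41): 16+23 ≤ 41 → not valid
(24,27,53): 24+27 ≤ 53 → not valid
(22,39,57): 22+39 > 57 → valid
(8,22,33): 8+22 ≤ 33 → not valid
(28,39,62): 28+39 > 62 → valid
(27,31,37): 27+31 > 37 → valid
(4,6,11): 4+6 ≤ 11 → not valid
(10,23,31): 10+23 > 31 → valid
4 of the 8 triples form a triangle.

4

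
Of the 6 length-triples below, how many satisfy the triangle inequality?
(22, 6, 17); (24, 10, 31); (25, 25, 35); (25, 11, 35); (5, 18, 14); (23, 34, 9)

5

(6,17,22): 6+17 > 22 → valid
(10,24,31): 10+24 > 31 → valid
(25,25,35): 25+25 > 35 → valid
(11,25,35): 11+25 > 35 → valid
(5,14,18): 5+14 > 18 → valid
(9,23,34): 9+23 ≤ 34 → not valid
5 of the 6 triples form a triangle.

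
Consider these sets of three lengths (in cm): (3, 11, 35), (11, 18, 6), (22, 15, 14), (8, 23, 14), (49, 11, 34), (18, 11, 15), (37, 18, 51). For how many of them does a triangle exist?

3

(3,11,35): 3+11 ≤ 35 → not valid
(6,11,18): 6+11 ≤ 18 → not valid
(14,15,22): 14+15 > 22 → valid
(8,14,23): 8+14 ≤ 23 → not valid
(11,34,49): 11+34 ≤ 49 → not valid
(11,15,18): 11+15 > 18 → valid
(18,37,51): 18+37 > 51 → valid
3 of the 7 triples form a triangle.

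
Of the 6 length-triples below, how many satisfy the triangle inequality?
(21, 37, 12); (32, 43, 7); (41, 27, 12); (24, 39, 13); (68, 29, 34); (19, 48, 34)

1

(12,21,37): 12+21 ≤ 37 → not valid
(7,32,43): 7+32 ≤ 43 → not valid
(12,27,41): 12+27 ≤ 41 → not valid
(13,24,39): 13+24 ≤ 39 → not valid
(29,34,68): 29+34 ≤ 68 → not valid
(19,34,48): 19+34 > 48 → valid
1 of the 6 triples forms a triangle.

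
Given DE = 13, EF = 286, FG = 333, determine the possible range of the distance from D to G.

34 ≤ DG ≤ 632

The maximum is all hops collinear in one direction: 13 + 286 + 333 = 632.
The longest hop is 333; the others sum to 299. Folding the others back against it leaves at least 333 − 299 = 34.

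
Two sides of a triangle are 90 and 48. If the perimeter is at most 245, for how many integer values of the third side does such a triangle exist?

65

Triangle inequality: 42 < x < 138. Perimeter ≤ 245 gives x ≤ 245 − 90 − 48 = 107.
So 42 < x ≤ 107; integers 43 through 107: 65 values.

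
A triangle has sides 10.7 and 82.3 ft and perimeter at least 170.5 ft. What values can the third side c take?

Triangle inequality alone gives 71.6 < c < 93.0.
The perimeter condition gives c ≥ 170.5 − 10.7 − 82.3 = 77.5.
Intersecting the two: 77.5 ≤ c < 93.0.

77.5 ≤ c < 93.0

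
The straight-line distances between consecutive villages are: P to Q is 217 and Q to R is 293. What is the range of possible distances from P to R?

76 ≤ PR ≤ 510

By the triangle inequality, |217 − 293| ≤ PR ≤ 217 + 293.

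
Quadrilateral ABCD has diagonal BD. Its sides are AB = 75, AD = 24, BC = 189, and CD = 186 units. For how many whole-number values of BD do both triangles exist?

47

From triangle ABD: 51 < BD < 99.
From triangle CBD: 3 < BD < 375.
Intersection: 51 < BD < 99, so integers 52 through 98: 47 values.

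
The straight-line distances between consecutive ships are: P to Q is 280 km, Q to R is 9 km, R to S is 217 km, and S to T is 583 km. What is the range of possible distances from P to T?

77 ≤ PT ≤ 1089 km

The maximum is all hops collinear in one direction: 280 + 9 + 217 + 583 = 1089.
The longest hop is 583; the others sum to 506. Folding the others back against it leaves at least 583 − 506 = 77.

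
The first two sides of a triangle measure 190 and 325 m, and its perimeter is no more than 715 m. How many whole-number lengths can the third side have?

Triangle inequality: 135 < x < 515. Perimeter ≤ 715 gives x ≤ 715 − 190 − 325 = 200.
So 135 < x ≤ 200; integers 136 through 200: 65 values.

65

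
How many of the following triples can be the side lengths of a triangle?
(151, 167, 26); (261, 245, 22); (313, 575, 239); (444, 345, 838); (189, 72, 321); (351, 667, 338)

3

(26,151,167): 26+151 > 167 → valid
(22,245,261): 22+245 > 261 → valid
(239,313,575): 239+313 ≤ 575 → not valid
(345,444,838): 345+444 ≤ 838 → not valid
(72,189,321): 72+189 ≤ 321 → not valid
(338,351,667): 338+351 > 667 → valid
3 of the 6 triples form a triangle.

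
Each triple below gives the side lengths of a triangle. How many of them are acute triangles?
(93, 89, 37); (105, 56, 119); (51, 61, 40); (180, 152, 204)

3

(93,89,37): 37²+89² = 9290 > 8649 = 93² → acute
(105,56,119): 56²+105² = 14161 = 119² → right
(51,61,40): 40²+51² = 4201 > 3721 = 61² → acute
(180,152,204): 152²+180² = 55504 > 41616 = 204² → acute
3 of the 4 are acute.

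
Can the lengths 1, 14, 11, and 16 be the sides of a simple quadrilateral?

Yes

A quadrilateral exists iff every side is shorter than the sum of the others — equivalently, the longest side is less than the sum of the rest.
Longest side 16 < 26 (sum of the remaining 3), so yes.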